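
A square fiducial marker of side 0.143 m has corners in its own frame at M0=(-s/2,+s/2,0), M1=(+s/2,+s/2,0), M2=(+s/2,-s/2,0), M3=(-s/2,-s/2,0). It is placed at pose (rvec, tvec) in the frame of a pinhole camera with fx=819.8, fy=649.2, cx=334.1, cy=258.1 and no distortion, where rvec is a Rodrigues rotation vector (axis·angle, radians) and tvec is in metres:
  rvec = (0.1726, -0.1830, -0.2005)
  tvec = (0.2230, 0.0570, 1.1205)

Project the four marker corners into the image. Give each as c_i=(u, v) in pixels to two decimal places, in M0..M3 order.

c0=(456.15, 339.79) c1=(552.27, 320.90) c2=(538.49, 242.30) c3=(439.73, 259.99)

Intrinsics K: fx=819.8, fy=649.2, cx=334.1, cy=258.1
Marker side s = 0.143 m; corners in marker frame (Z=0):
  M0 = (-0.0715, +0.0715, 0)
  M1 = (+0.0715, +0.0715, 0)
  M2 = (+0.0715, -0.0715, 0)
  M3 = (-0.0715, -0.0715, 0)
rvec = (0.1726, -0.1830, -0.2005), |rvec| = θ = 0.32168 rad = 18.431°
Rodrigues: sinθ=0.31616, 1−cosθ=0.05130; R = I + sinθ·[k]× + (1−cosθ)·[k]×²:
    [+0.96347 +0.18140 -0.19701]
    [-0.21272 +0.96531 -0.15145]
    [+0.16271 +0.18783 +0.96863]
t = (0.2230, 0.0570, 1.1205) m
M0: Pc = R·M0+t = (+0.16708, +0.14123, +1.12230); u = 819.8·(+0.16708)/1.12230 + 334.1 = 456.1479, v = 649.2·(+0.14123)/1.12230 + 258.1 = 339.7947
M1: Pc = R·M1+t = (+0.30486, +0.11081, +1.14556); u = 819.8·(+0.30486)/1.14556 + 334.1 = 552.2661, v = 649.2·(+0.11081)/1.14556 + 258.1 = 320.8970
M2: Pc = R·M2+t = (+0.27892, -0.02723, +1.11870); u = 819.8·(+0.27892)/1.11870 + 334.1 = 538.4945, v = 649.2·(-0.02723)/1.11870 + 258.1 = 242.2989
M3: Pc = R·M3+t = (+0.14114, +0.00319, +1.09544); u = 819.8·(+0.14114)/1.09544 + 334.1 = 439.7270, v = 649.2·(+0.00319)/1.09544 + 258.1 = 259.9905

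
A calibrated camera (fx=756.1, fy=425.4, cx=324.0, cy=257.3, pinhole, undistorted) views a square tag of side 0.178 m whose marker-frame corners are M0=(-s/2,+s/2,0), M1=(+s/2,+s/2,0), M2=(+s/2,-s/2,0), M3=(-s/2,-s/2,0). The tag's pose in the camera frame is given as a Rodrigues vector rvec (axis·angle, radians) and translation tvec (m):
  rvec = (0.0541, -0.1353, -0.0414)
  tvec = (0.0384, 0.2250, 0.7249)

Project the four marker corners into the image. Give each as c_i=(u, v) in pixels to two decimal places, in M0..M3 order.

c0=(275.18, 445.57) c1=(456.35, 434.95) c2=(451.26, 334.16) c3=(267.34, 341.54)

Intrinsics K: fx=756.1, fy=425.4, cx=324.0, cy=257.3
Marker side s = 0.178 m; corners in marker frame (Z=0):
  M0 = (-0.0890, +0.0890, 0)
  M1 = (+0.0890, +0.0890, 0)
  M2 = (+0.0890, -0.0890, 0)
  M3 = (-0.0890, -0.0890, 0)
rvec = (0.0541, -0.1353, -0.0414), |rvec| = θ = 0.15148 rad = 8.679°
Rodrigues: sinθ=0.15090, 1−cosθ=0.01145; R = I + sinθ·[k]× + (1−cosθ)·[k]×²:
    [+0.99001 +0.03759 -0.13590]
    [-0.04489 +0.99768 -0.05110]
    [+0.13367 +0.05669 +0.98940]
t = (0.0384, 0.2250, 0.7249) m
M0: Pc = R·M0+t = (-0.04637, +0.31779, +0.71805); u = 756.1·(-0.04637)/0.71805 + 324.0 = 275.1776, v = 425.4·(+0.31779)/0.71805 + 257.3 = 445.5708
M1: Pc = R·M1+t = (+0.12986, +0.30980, +0.74184); u = 756.1·(+0.12986)/0.74184 + 324.0 = 456.3521, v = 425.4·(+0.30980)/0.74184 + 257.3 = 434.9500
M2: Pc = R·M2+t = (+0.12317, +0.13221, +0.73175); u = 756.1·(+0.12317)/0.73175 + 324.0 = 451.2637, v = 425.4·(+0.13221)/0.73175 + 257.3 = 334.1600
M3: Pc = R·M3+t = (-0.05306, +0.14020, +0.70796); u = 756.1·(-0.05306)/0.70796 + 324.0 = 267.3359, v = 425.4·(+0.14020)/0.70796 + 257.3 = 341.5448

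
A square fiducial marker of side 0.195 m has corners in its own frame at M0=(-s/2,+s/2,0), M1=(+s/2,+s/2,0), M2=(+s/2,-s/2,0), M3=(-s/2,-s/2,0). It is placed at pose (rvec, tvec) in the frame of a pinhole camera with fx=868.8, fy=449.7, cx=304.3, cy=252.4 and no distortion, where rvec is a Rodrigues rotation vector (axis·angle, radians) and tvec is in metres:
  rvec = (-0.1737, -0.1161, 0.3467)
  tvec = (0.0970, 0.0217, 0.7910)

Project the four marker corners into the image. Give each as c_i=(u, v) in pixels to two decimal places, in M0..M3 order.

c0=(274.76, 298.35) c1=(478.07, 336.40) c2=(538.09, 233.31) c3=(345.33, 194.92)

Intrinsics K: fx=868.8, fy=449.7, cx=304.3, cy=252.4
Marker side s = 0.195 m; corners in marker frame (Z=0):
  M0 = (-0.0975, +0.0975, 0)
  M1 = (+0.0975, +0.0975, 0)
  M2 = (+0.0975, -0.0975, 0)
  M3 = (-0.0975, -0.0975, 0)
rvec = (-0.1737, -0.1161, 0.3467), |rvec| = θ = 0.40479 rad = 23.193°
Rodrigues: sinθ=0.39382, 1−cosθ=0.08081; R = I + sinθ·[k]× + (1−cosθ)·[k]×²:
    [+0.93407 -0.32736 -0.14266]
    [+0.34726 +0.92583 +0.14914]
    [+0.08325 -0.18885 +0.97847]
t = (0.0970, 0.0217, 0.7910) m
M0: Pc = R·M0+t = (-0.02599, +0.07811, +0.76447); u = 868.8·(-0.02599)/0.76447 + 304.3 = 274.7636, v = 449.7·(+0.07811)/0.76447 + 252.4 = 298.3491
M1: Pc = R·M1+t = (+0.15615, +0.14583, +0.78070); u = 868.8·(+0.15615)/0.78070 + 304.3 = 478.0742, v = 449.7·(+0.14583)/0.78070 + 252.4 = 336.3986
M2: Pc = R·M2+t = (+0.21999, -0.03471, +0.81753); u = 868.8·(+0.21999)/0.81753 + 304.3 = 538.0858, v = 449.7·(-0.03471)/0.81753 + 252.4 = 233.3062
M3: Pc = R·M3+t = (+0.03785, -0.10243, +0.80130); u = 868.8·(+0.03785)/0.80130 + 304.3 = 345.3346, v = 449.7·(-0.10243)/0.80130 + 252.4 = 194.9167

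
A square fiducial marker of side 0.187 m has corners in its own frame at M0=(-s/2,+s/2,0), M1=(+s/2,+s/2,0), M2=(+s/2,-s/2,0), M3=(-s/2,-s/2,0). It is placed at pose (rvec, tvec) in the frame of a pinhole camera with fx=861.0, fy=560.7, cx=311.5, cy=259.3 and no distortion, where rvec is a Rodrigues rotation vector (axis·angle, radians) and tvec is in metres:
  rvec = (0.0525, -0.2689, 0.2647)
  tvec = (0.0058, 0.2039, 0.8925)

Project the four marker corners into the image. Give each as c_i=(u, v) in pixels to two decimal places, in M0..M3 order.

Intrinsics K: fx=861.0, fy=560.7, cx=311.5, cy=259.3
Marker side s = 0.187 m; corners in marker frame (Z=0):
  M0 = (-0.0935, +0.0935, 0)
  M1 = (+0.0935, +0.0935, 0)
  M2 = (+0.0935, -0.0935, 0)
  M3 = (-0.0935, -0.0935, 0)
rvec = (0.0525, -0.2689, 0.2647), |rvec| = θ = 0.38096 rad = 21.827°
Rodrigues: sinθ=0.37181, 1−cosθ=0.07169; R = I + sinθ·[k]× + (1−cosθ)·[k]×²:
    [+0.92967 -0.26532 -0.25558]
    [+0.25137 +0.96403 -0.08640]
    [+0.26931 +0.01608 +0.96292]
t = (0.0058, 0.2039, 0.8925) m
M0: Pc = R·M0+t = (-0.10593, +0.27053, +0.86882); u = 861.0·(-0.10593)/0.86882 + 311.5 = 206.5225, v = 560.7·(+0.27053)/0.86882 + 259.3 = 433.8903
M1: Pc = R·M1+t = (+0.06792, +0.31754, +0.91918); u = 861.0·(+0.06792)/0.91918 + 311.5 = 375.1179, v = 560.7·(+0.31754)/0.91918 + 259.3 = 452.9985
M2: Pc = R·M2+t = (+0.11753, +0.13727, +0.91618); u = 861.0·(+0.11753)/0.91618 + 311.5 = 421.9530, v = 560.7·(+0.13727)/0.91618 + 259.3 = 343.3071
M3: Pc = R·M3+t = (-0.05632, +0.09026, +0.86582); u = 861.0·(-0.05632)/0.86582 + 311.5 = 255.4963, v = 560.7·(+0.09026)/0.86582 + 259.3 = 317.7523

c0=(206.52, 433.89) c1=(375.12, 453.00) c2=(421.95, 343.31) c3=(255.50, 317.75)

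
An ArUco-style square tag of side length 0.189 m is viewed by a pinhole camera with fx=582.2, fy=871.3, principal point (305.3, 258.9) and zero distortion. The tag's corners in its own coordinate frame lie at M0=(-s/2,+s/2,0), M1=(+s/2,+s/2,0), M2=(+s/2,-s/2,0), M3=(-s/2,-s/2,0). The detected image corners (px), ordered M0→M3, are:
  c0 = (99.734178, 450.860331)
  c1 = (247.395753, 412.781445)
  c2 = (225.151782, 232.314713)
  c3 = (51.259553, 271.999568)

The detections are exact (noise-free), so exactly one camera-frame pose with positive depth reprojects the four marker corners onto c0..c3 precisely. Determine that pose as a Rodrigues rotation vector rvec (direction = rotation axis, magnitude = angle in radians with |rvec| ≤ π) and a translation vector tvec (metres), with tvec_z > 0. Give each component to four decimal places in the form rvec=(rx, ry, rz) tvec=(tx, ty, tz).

rvec=(0.6112, -0.1377, -0.1222) tvec=(-0.1752, 0.0716, 0.6939)

Intrinsics K: fx=582.2, fy=871.3, cx=305.3, cy=258.9
Marker side s = 0.189 m; corners in marker frame (Z=0):
  M0 = (-0.0945, +0.0945, 0)
  M1 = (+0.0945, +0.0945, 0)
  M2 = (+0.0945, -0.0945, 0)
  M3 = (-0.0945, -0.0945, 0)
Detected image corners:
  c0 = (99.734178, 450.860331) px
  c1 = (247.395753, 412.781445) px
  c2 = (225.151782, 232.314713) px
  c3 = (51.259553, 271.999568) px
Planar DLT: solve 8×8 A·h = b for H (H[2,2]=1):
  H  [+865.96368 +316.21097 +158.29033]
  H  [-159.84305 +1235.85164 +348.82370]
  H  [+0.13318 +0.83393 +1.00000]
B = K⁻¹H; ‖b₁‖=1.441165, ‖b₂‖=1.441165; λ = 2/(‖b₁‖+‖b₂‖) = 0.693883, sign → tz>0 ⇒ λ=+0.693883
r₁ = λ·B[:,0] = (+0.98362,-0.15475,+0.09241); r₂ = λ·B[:,1] = (+0.07343,+0.81226,+0.57865)
r₃ = r₁×r₂ = (-0.16461,-0.56239,+0.81032); SVD([r₁ r₂ r₃]) → R = UVᵀ:
  R  [+0.98362 +0.07343 -0.16461]
  R  [-0.15475 +0.81226 -0.56239]
  R  [+0.09241 +0.57865 +0.81032]
t = (-0.17521, +0.07161, +0.69388) m
tr R = 2.606204; θ = arccos((tr R − 1)/2) = 0.638313 rad = 36.573°
axis k = ((R−Rᵀ)₃₂, (R−Rᵀ)₁₃, (R−Rᵀ)₂₁) / (2 sinθ) = (+0.957505, -0.215681, -0.191481)
rvec = θ·k = (+0.611188, -0.137672, -0.122225)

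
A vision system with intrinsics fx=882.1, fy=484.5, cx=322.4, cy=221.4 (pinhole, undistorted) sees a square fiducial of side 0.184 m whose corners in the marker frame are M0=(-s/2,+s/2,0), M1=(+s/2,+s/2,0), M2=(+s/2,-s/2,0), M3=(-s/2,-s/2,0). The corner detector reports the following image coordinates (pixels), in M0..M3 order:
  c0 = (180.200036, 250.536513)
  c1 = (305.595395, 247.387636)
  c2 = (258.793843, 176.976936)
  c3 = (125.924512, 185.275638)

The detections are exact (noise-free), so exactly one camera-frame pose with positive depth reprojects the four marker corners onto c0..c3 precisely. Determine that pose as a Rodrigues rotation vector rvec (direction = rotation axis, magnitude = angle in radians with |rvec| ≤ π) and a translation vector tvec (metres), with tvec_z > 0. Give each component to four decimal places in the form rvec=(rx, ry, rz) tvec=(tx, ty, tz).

rvec=(0.5855, 0.3867, -0.1875) tvec=(-0.1305, -0.0108, 1.0866)

Intrinsics K: fx=882.1, fy=484.5, cx=322.4, cy=221.4
Marker side s = 0.184 m; corners in marker frame (Z=0):
  M0 = (-0.0920, +0.0920, 0)
  M1 = (+0.0920, +0.0920, 0)
  M2 = (+0.0920, -0.0920, 0)
  M3 = (-0.0920, -0.0920, 0)
Detected image corners:
  c0 = (180.200036, 250.536513) px
  c1 = (305.595395, 247.387636) px
  c2 = (258.793843, 176.976936) px
  c3 = (125.924512, 185.275638) px
Planar DLT: solve 8×8 A·h = b for H (H[2,2]=1):
  H  [+619.61633 +375.65035 +216.47989]
  H  [-110.87738 +467.28688 +216.58052]
  H  [-0.37371 +0.46081 +1.00000]
B = K⁻¹H; ‖b₁‖=0.920316, ‖b₂‖=0.920316; λ = 2/(‖b₁‖+‖b₂‖) = 1.086583, sign → tz>0 ⇒ λ=+1.086583
r₁ = λ·B[:,0] = (+0.91166,-0.06311,-0.40606); r₂ = λ·B[:,1] = (+0.27973,+0.81917,+0.50071)
r₃ = r₁×r₂ = (+0.30104,-0.57007,+0.76446); SVD([r₁ r₂ r₃]) → R = UVᵀ:
  R  [+0.91166 +0.27973 +0.30104]
  R  [-0.06311 +0.81917 -0.57007]
  R  [-0.40606 +0.50071 +0.76446]
t = (-0.13047, -0.01081, +1.08658) m
tr R = 2.495297; θ = arccos((tr R − 1)/2) = 0.726283 rad = 41.613°
axis k = ((R−Rᵀ)₃₂, (R−Rᵀ)₁₃, (R−Rᵀ)₂₁) / (2 sinθ) = (+0.806194, +0.532376, -0.258120)
rvec = θ·k = (+0.585525, +0.386656, -0.187468)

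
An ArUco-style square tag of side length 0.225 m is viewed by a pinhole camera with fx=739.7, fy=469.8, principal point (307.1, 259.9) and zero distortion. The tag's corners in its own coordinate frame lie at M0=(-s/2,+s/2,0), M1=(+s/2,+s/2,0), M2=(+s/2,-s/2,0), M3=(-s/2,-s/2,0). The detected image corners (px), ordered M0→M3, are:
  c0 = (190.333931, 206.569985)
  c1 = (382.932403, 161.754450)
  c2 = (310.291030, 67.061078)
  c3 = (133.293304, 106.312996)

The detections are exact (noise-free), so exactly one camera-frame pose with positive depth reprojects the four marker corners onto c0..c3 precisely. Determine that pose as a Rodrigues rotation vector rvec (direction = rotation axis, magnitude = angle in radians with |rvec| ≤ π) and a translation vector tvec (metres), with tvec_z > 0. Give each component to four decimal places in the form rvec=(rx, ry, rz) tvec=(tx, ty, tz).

rvec=(-0.3573, -0.0030, -0.3700) tvec=(-0.0612, -0.2285, 0.8463)

Intrinsics K: fx=739.7, fy=469.8, cx=307.1, cy=259.9
Marker side s = 0.225 m; corners in marker frame (Z=0):
  M0 = (-0.1125, +0.1125, 0)
  M1 = (+0.1125, +0.1125, 0)
  M2 = (+0.1125, -0.1125, 0)
  M3 = (-0.1125, -0.1125, 0)
Detected image corners:
  c0 = (190.333931, 206.569985) px
  c1 = (382.932403, 161.754450) px
  c2 = (310.291030, 67.061078) px
  c3 = (133.293304, 106.312996) px
Planar DLT: solve 8×8 A·h = b for H (H[2,2]=1):
  H  [+840.03981 +185.99396 +253.57163]
  H  [-175.44815 +378.50830 +133.02518]
  H  [+0.07981 -0.40320 +1.00000]
B = K⁻¹H; ‖b₁‖=1.181653, ‖b₂‖=1.181653; λ = 2/(‖b₁‖+‖b₂‖) = 0.846272, sign → tz>0 ⇒ λ=+0.846272
r₁ = λ·B[:,0] = (+0.93303,-0.35341,+0.06754); r₂ = λ·B[:,1] = (+0.35445,+0.87059,-0.34122)
r₃ = r₁×r₂ = (+0.06179,+0.34231,+0.93755); SVD([r₁ r₂ r₃]) → R = UVᵀ:
  R  [+0.93303 +0.35445 +0.06179]
  R  [-0.35341 +0.87059 +0.34231]
  R  [+0.06754 -0.34122 +0.93755]
t = (-0.06124, -0.22855, +0.84627) m
tr R = 2.741175; θ = arccos((tr R − 1)/2) = 0.514401 rad = 29.473°
axis k = ((R−Rᵀ)₃₂, (R−Rᵀ)₁₃, (R−Rᵀ)₂₁) / (2 sinθ) = (-0.694623, -0.005838, -0.719350)
rvec = θ·k = (-0.357315, -0.003003, -0.370034)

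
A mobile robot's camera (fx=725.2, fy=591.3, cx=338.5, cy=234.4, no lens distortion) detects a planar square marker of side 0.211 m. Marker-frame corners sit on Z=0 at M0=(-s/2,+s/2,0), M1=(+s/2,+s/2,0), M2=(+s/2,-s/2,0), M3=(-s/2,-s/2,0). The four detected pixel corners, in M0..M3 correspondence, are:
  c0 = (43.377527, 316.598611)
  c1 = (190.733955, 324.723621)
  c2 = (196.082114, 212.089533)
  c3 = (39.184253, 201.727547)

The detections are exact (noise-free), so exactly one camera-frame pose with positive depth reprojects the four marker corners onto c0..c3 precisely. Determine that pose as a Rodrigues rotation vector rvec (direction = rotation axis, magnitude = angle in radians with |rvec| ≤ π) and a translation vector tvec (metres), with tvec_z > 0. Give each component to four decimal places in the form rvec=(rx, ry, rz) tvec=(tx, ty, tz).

Intrinsics K: fx=725.2, fy=591.3, cx=338.5, cy=234.4
Marker side s = 0.211 m; corners in marker frame (Z=0):
  M0 = (-0.1055, +0.1055, 0)
  M1 = (+0.1055, +0.1055, 0)
  M2 = (+0.1055, -0.1055, 0)
  M3 = (-0.1055, -0.1055, 0)
Detected image corners:
  c0 = (43.377527, 316.598611) px
  c1 = (190.733955, 324.723621) px
  c2 = (196.082114, 212.089533) px
  c3 = (39.184253, 201.727547) px
Planar DLT: solve 8×8 A·h = b for H (H[2,2]=1):
  H  [+728.37169 +32.01025 +117.88930]
  H  [+61.84928 +617.55275 +265.60370]
  H  [+0.06902 +0.29751 +1.00000]
B = K⁻¹H; ‖b₁‖=0.977658, ‖b₂‖=0.977658; λ = 2/(‖b₁‖+‖b₂‖) = 1.022852, sign → tz>0 ⇒ λ=+1.022852
r₁ = λ·B[:,0] = (+0.99437,+0.07900,+0.07060); r₂ = λ·B[:,1] = (-0.09689,+0.94763,+0.30431)
r₃ = r₁×r₂ = (-0.04286,-0.30944,+0.94995); SVD([r₁ r₂ r₃]) → R = UVᵀ:
  R  [+0.99437 -0.09689 -0.04286]
  R  [+0.07900 +0.94763 -0.30944]
  R  [+0.07060 +0.30431 +0.94995]
t = (-0.31116, +0.05398, +1.02285) m
tr R = 2.891955; θ = arccos((tr R − 1)/2) = 0.330200 rad = 18.919°
axis k = ((R−Rᵀ)₃₂, (R−Rᵀ)₁₃, (R−Rᵀ)₂₁) / (2 sinθ) = (+0.946471, -0.174975, +0.271250)
rvec = θ·k = (+0.312525, -0.057777, +0.089567)

rvec=(0.3125, -0.0578, 0.0896) tvec=(-0.3112, 0.0540, 1.0229)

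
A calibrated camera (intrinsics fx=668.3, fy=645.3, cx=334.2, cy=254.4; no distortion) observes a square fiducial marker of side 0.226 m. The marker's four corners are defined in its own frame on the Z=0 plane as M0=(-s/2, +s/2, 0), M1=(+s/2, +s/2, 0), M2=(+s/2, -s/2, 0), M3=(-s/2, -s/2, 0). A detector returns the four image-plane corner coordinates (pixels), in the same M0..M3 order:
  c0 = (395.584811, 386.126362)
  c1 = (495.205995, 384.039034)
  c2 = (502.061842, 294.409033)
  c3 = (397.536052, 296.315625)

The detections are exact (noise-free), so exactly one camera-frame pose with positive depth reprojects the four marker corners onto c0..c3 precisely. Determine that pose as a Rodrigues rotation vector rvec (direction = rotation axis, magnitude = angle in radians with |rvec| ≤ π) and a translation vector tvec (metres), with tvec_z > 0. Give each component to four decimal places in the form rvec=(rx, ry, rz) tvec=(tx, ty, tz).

Intrinsics K: fx=668.3, fy=645.3, cx=334.2, cy=254.4
Marker side s = 0.226 m; corners in marker frame (Z=0):
  M0 = (-0.1130, +0.1130, 0)
  M1 = (+0.1130, +0.1130, 0)
  M2 = (+0.1130, -0.1130, 0)
  M3 = (-0.1130, -0.1130, 0)
Detected image corners:
  c0 = (395.584811, 386.126362) px
  c1 = (495.205995, 384.039034) px
  c2 = (502.061842, 294.409033) px
  c3 = (397.536052, 296.315625) px
Planar DLT: solve 8×8 A·h = b for H (H[2,2]=1):
  H  [+457.50479 +75.92572 +447.62290]
  H  [-4.19873 +469.52719 +341.30172]
  H  [+0.01366 +0.21320 +1.00000]
B = K⁻¹H; ‖b₁‖=0.677991, ‖b₂‖=0.677991; λ = 2/(‖b₁‖+‖b₂‖) = 1.474945, sign → tz>0 ⇒ λ=+1.474945
r₁ = λ·B[:,0] = (+0.99964,-0.01754,+0.02015); r₂ = λ·B[:,1] = (+0.01032,+0.94922,+0.31446)
r₃ = r₁×r₂ = (-0.02464,-0.31414,+0.94906); SVD([r₁ r₂ r₃]) → R = UVᵀ:
  R  [+0.99964 +0.01032 -0.02464]
  R  [-0.01754 +0.94922 -0.31414]
  R  [+0.02015 +0.31446 +0.94906]
t = (+0.25033, +0.19863, +1.47494) m
tr R = 2.897917; θ = arccos((tr R − 1)/2) = 0.320879 rad = 18.385°
axis k = ((R−Rᵀ)₃₂, (R−Rᵀ)₁₃, (R−Rᵀ)₂₁) / (2 sinθ) = (+0.996499, -0.070995, -0.044160)
rvec = θ·k = (+0.319755, -0.022781, -0.014170)

rvec=(0.3198, -0.0228, -0.0142) tvec=(0.2503, 0.1986, 1.4749)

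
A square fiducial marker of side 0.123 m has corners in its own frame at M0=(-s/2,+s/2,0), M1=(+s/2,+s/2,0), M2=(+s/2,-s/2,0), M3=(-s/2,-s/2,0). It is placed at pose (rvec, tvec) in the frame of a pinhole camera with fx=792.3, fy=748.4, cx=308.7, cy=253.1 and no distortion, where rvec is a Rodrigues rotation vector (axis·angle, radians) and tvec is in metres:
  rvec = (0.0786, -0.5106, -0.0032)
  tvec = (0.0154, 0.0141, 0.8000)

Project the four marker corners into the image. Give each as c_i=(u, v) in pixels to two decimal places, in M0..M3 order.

Intrinsics K: fx=792.3, fy=748.4, cx=308.7, cy=253.1
Marker side s = 0.123 m; corners in marker frame (Z=0):
  M0 = (-0.0615, +0.0615, 0)
  M1 = (+0.0615, +0.0615, 0)
  M2 = (+0.0615, -0.0615, 0)
  M3 = (-0.0615, -0.0615, 0)
rvec = (0.0786, -0.5106, -0.0032), |rvec| = θ = 0.51662 rad = 29.600°
Rodrigues: sinθ=0.49395, 1−cosθ=0.13051; R = I + sinθ·[k]× + (1−cosθ)·[k]×²:
    [+0.87251 -0.01656 -0.48831]
    [-0.02268 +0.99697 -0.07435]
    [+0.48806 +0.07595 +0.86950]
t = (0.0154, 0.0141, 0.8000) m
M0: Pc = R·M0+t = (-0.03928, +0.07681, +0.77465); u = 792.3·(-0.03928)/0.77465 + 308.7 = 268.5271, v = 748.4·(+0.07681)/0.77465 + 253.1 = 327.3057
M1: Pc = R·M1+t = (+0.06804, +0.07402, +0.83469); u = 792.3·(+0.06804)/0.83469 + 308.7 = 373.2856, v = 748.4·(+0.07402)/0.83469 + 253.1 = 319.4671
M2: Pc = R·M2+t = (+0.07008, -0.04861, +0.82535); u = 792.3·(+0.07008)/0.82535 + 308.7 = 375.9725, v = 748.4·(-0.04861)/0.82535 + 253.1 = 209.0227
M3: Pc = R·M3+t = (-0.03724, -0.04582, +0.76531); u = 792.3·(-0.03724)/0.76531 + 308.7 = 270.1460, v = 748.4·(-0.04582)/0.76531 + 253.1 = 208.2937

c0=(268.53, 327.31) c1=(373.29, 319.47) c2=(375.97, 209.02) c3=(270.15, 208.29)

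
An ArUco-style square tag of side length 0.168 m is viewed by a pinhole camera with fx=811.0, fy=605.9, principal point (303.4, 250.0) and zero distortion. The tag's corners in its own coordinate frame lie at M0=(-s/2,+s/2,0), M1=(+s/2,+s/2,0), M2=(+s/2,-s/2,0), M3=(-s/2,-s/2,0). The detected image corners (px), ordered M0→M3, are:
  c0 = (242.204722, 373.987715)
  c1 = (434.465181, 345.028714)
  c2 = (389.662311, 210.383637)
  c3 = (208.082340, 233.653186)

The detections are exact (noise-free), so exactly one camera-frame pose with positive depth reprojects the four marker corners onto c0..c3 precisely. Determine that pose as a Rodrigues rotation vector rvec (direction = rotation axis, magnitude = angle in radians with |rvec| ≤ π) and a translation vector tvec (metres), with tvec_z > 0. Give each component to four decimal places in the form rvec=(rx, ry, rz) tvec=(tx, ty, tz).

Intrinsics K: fx=811.0, fy=605.9, cx=303.4, cy=250.0
Marker side s = 0.168 m; corners in marker frame (Z=0):
  M0 = (-0.0840, +0.0840, 0)
  M1 = (+0.0840, +0.0840, 0)
  M2 = (+0.0840, -0.0840, 0)
  M3 = (-0.0840, -0.0840, 0)
Detected image corners:
  c0 = (242.204722, 373.987715) px
  c1 = (434.465181, 345.028714) px
  c2 = (389.662311, 210.383637) px
  c3 = (208.082340, 233.653186) px
Planar DLT: solve 8×8 A·h = b for H (H[2,2]=1):
  H  [+1167.27665 +115.24969 +319.35037]
  H  [-104.10689 +708.52558 +288.39468]
  H  [+0.17471 -0.37700 +1.00000]
B = K⁻¹H; ‖b₁‖=1.406322, ‖b₂‖=1.406322; λ = 2/(‖b₁‖+‖b₂‖) = 0.711075, sign → tz>0 ⇒ λ=+0.711075
r₁ = λ·B[:,0] = (+0.97698,-0.17344,+0.12423); r₂ = λ·B[:,1] = (+0.20134,+0.94212,-0.26807)
r₃ = r₁×r₂ = (-0.07055,+0.28692,+0.95535); SVD([r₁ r₂ r₃]) → R = UVᵀ:
  R  [+0.97698 +0.20134 -0.07055]
  R  [-0.17344 +0.94212 +0.28692]
  R  [+0.12423 -0.26807 +0.95535]
t = (+0.01399, +0.04506, +0.71107) m
tr R = 2.874457; θ = arccos((tr R − 1)/2) = 0.356200 rad = 20.409°
axis k = ((R−Rᵀ)₃₂, (R−Rᵀ)₁₃, (R−Rᵀ)₂₁) / (2 sinθ) = (-0.795764, -0.279280, -0.537365)
rvec = θ·k = (-0.283451, -0.099480, -0.191410)

rvec=(-0.2835, -0.0995, -0.1914) tvec=(0.0140, 0.0451, 0.7111)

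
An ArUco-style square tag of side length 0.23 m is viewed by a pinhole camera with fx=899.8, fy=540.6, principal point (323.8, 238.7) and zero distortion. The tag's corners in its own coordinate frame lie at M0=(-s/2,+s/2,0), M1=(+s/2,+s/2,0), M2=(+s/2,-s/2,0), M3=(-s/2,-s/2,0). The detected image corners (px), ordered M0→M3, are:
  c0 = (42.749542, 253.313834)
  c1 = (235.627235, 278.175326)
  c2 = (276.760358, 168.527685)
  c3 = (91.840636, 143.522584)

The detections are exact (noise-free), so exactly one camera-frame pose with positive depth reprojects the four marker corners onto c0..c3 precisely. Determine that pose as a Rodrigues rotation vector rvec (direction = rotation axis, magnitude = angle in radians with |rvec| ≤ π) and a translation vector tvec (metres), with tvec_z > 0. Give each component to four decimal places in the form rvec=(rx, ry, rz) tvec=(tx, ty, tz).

rvec=(-0.1814, -0.0683, 0.2106) tvec=(-0.1932, -0.0576, 1.0789)

Intrinsics K: fx=899.8, fy=540.6, cx=323.8, cy=238.7
Marker side s = 0.23 m; corners in marker frame (Z=0):
  M0 = (-0.1150, +0.1150, 0)
  M1 = (+0.1150, +0.1150, 0)
  M2 = (+0.1150, -0.1150, 0)
  M3 = (-0.1150, -0.1150, 0)
Detected image corners:
  c0 = (42.749542, 253.313834) px
  c1 = (235.627235, 278.175326) px
  c2 = (276.760358, 168.527685) px
  c3 = (91.840636, 143.522584) px
Planar DLT: solve 8×8 A·h = b for H (H[2,2]=1):
  H  [+828.21457 -223.94289 +162.67923]
  H  [+117.87612 +440.67269 +209.86124]
  H  [+0.04488 -0.17245 +1.00000]
B = K⁻¹H; ‖b₁‖=0.926852, ‖b₂‖=0.926852; λ = 2/(‖b₁‖+‖b₂‖) = 1.078921, sign → tz>0 ⇒ λ=+1.078921
r₁ = λ·B[:,0] = (+0.97566,+0.21388,+0.04842); r₂ = λ·B[:,1] = (-0.20157,+0.96164,-0.18606)
r₃ = r₁×r₂ = (-0.08636,+0.17177,+0.98134); SVD([r₁ r₂ r₃]) → R = UVᵀ:
  R  [+0.97566 -0.20157 -0.08636]
  R  [+0.21388 +0.96164 +0.17177]
  R  [+0.04842 -0.18606 +0.98134]
t = (-0.19319, -0.05756, +1.07892) m
tr R = 2.918646; θ = arccos((tr R − 1)/2) = 0.286203 rad = 16.398°
axis k = ((R−Rᵀ)₃₂, (R−Rᵀ)₁₃, (R−Rᵀ)₂₁) / (2 sinθ) = (-0.633747, -0.238704, +0.735789)
rvec = θ·k = (-0.181380, -0.068318, +0.210585)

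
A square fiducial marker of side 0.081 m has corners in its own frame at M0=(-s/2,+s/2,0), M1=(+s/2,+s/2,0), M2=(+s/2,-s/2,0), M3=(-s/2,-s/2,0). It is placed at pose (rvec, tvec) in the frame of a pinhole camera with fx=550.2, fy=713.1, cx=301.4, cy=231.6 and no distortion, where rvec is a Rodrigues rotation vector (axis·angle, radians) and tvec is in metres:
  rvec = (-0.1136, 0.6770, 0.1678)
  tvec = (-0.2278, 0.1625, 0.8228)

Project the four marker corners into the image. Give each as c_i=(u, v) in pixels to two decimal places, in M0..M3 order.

Intrinsics K: fx=550.2, fy=713.1, cx=301.4, cy=231.6
Marker side s = 0.081 m; corners in marker frame (Z=0):
  M0 = (-0.0405, +0.0405, 0)
  M1 = (+0.0405, +0.0405, 0)
  M2 = (+0.0405, -0.0405, 0)
  M3 = (-0.0405, -0.0405, 0)
rvec = (-0.1136, 0.6770, 0.1678), |rvec| = θ = 0.70668 rad = 40.490°
Rodrigues: sinθ=0.64931, 1−cosθ=0.23948; R = I + sinθ·[k]× + (1−cosθ)·[k]×²:
    [+0.76671 -0.19106 +0.61290]
    [+0.11730 +0.98031 +0.15885]
    [-0.63118 -0.04990 +0.77403]
t = (-0.2278, 0.1625, 0.8228) m
M0: Pc = R·M0+t = (-0.26659, +0.19745, +0.84634); u = 550.2·(-0.26659)/0.84634 + 301.4 = 128.0922, v = 713.1·(+0.19745)/0.84634 + 231.6 = 397.9666
M1: Pc = R·M1+t = (-0.20449, +0.20695, +0.79522); u = 550.2·(-0.20449)/0.79522 + 301.4 = 159.9187, v = 713.1·(+0.20695)/0.79522 + 231.6 = 417.1826
M2: Pc = R·M2+t = (-0.18901, +0.12755, +0.79926); u = 550.2·(-0.18901)/0.79926 + 301.4 = 171.2875, v = 713.1·(+0.12755)/0.79926 + 231.6 = 345.3987
M3: Pc = R·M3+t = (-0.25111, +0.11805, +0.85038); u = 550.2·(-0.25111)/0.85038 + 301.4 = 138.9288, v = 713.1·(+0.11805)/0.85038 + 231.6 = 330.5897

c0=(128.09, 397.97) c1=(159.92, 417.18) c2=(171.29, 345.40) c3=(138.93, 330.59)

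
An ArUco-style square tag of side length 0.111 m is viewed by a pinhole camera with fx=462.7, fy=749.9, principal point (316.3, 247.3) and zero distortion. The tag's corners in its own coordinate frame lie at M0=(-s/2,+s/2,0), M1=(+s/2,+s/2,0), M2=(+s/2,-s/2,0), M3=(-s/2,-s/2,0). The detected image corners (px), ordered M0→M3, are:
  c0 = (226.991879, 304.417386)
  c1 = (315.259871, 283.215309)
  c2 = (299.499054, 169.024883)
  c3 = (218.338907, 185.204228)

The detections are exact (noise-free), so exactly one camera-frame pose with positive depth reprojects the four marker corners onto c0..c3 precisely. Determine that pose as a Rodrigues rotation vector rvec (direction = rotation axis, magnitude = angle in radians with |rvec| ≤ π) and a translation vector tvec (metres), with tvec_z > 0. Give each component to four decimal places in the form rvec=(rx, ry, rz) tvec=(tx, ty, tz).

Intrinsics K: fx=462.7, fy=749.9, cx=316.3, cy=247.3
Marker side s = 0.111 m; corners in marker frame (Z=0):
  M0 = (-0.0555, +0.0555, 0)
  M1 = (+0.0555, +0.0555, 0)
  M2 = (+0.0555, -0.0555, 0)
  M3 = (-0.0555, -0.0555, 0)
Detected image corners:
  c0 = (226.991879, 304.417386) px
  c1 = (315.259871, 283.215309) px
  c2 = (299.499054, 169.024883) px
  c3 = (218.338907, 185.204228) px
Planar DLT: solve 8×8 A·h = b for H (H[2,2]=1):
  H  [+830.86103 -99.84724 +265.36642]
  H  [-106.01168 +864.20977 +232.76068]
  H  [+0.26066 -0.79345 +1.00000]
B = K⁻¹H; ‖b₁‖=1.654057, ‖b₂‖=1.654057; λ = 2/(‖b₁‖+‖b₂‖) = 0.604574, sign → tz>0 ⇒ λ=+0.604574
r₁ = λ·B[:,0] = (+0.97789,-0.13744,+0.15759); r₂ = λ·B[:,1] = (+0.19746,+0.85493,-0.47970)
r₃ = r₁×r₂ = (-0.06880,+0.50021,+0.86316); SVD([r₁ r₂ r₃]) → R = UVᵀ:
  R  [+0.97789 +0.19746 -0.06880]
  R  [-0.13744 +0.85493 +0.50021]
  R  [+0.15759 -0.47970 +0.86316]
t = (-0.06655, -0.01172, +0.60457) m
tr R = 2.695984; θ = arccos((tr R − 1)/2) = 0.558611 rad = 32.006°
axis k = ((R−Rᵀ)₃₂, (R−Rᵀ)₁₃, (R−Rᵀ)₂₁) / (2 sinθ) = (-0.924432, -0.213570, -0.315934)
rvec = θ·k = (-0.516398, -0.119302, -0.176484)

rvec=(-0.5164, -0.1193, -0.1765) tvec=(-0.0666, -0.0117, 0.6046)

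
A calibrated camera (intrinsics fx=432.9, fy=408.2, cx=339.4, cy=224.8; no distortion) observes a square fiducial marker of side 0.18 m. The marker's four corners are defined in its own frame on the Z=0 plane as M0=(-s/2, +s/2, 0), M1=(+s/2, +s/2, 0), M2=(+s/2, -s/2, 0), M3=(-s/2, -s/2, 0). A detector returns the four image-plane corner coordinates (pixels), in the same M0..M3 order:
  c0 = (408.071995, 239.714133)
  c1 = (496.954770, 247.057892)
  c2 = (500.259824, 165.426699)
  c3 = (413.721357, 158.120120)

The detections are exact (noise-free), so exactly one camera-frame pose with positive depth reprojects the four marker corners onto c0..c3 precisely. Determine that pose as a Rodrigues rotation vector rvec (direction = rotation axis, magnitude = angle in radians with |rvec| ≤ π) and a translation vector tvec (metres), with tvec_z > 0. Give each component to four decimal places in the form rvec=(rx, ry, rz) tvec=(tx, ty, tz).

rvec=(-0.1305, -0.0152, 0.0869) tvec=(0.2354, -0.0492, 0.8829)

Intrinsics K: fx=432.9, fy=408.2, cx=339.4, cy=224.8
Marker side s = 0.18 m; corners in marker frame (Z=0):
  M0 = (-0.0900, +0.0900, 0)
  M1 = (+0.0900, +0.0900, 0)
  M2 = (+0.0900, -0.0900, 0)
  M3 = (-0.0900, -0.0900, 0)
Detected image corners:
  c0 = (408.071995, 239.714133) px
  c1 = (496.954770, 247.057892) px
  c2 = (500.259824, 165.426699) px
  c3 = (413.721357, 158.120120) px
Planar DLT: solve 8×8 A·h = b for H (H[2,2]=1):
  H  [+492.08192 -92.14260 +454.82421]
  H  [+42.87121 +423.43403 +202.03994]
  H  [+0.01075 -0.14794 +1.00000]
B = K⁻¹H; ‖b₁‖=1.132680, ‖b₂‖=1.132680; λ = 2/(‖b₁‖+‖b₂‖) = 0.882862, sign → tz>0 ⇒ λ=+0.882862
r₁ = λ·B[:,0] = (+0.99612,+0.08750,+0.00949); r₂ = λ·B[:,1] = (-0.08552,+0.98774,-0.13061)
r₃ = r₁×r₂ = (-0.02080,+0.12929,+0.99139); SVD([r₁ r₂ r₃]) → R = UVᵀ:
  R  [+0.99612 -0.08552 -0.02080]
  R  [+0.08750 +0.98774 +0.12929]
  R  [+0.00949 -0.13061 +0.99139]
t = (+0.23540, -0.04923, +0.88286) m
tr R = 2.975247; θ = arccos((tr R − 1)/2) = 0.157494 rad = 9.024°
axis k = ((R−Rᵀ)₃₂, (R−Rᵀ)₁₃, (R−Rᵀ)₂₁) / (2 sinθ) = (-0.828535, -0.096556, +0.551549)
rvec = θ·k = (-0.130489, -0.015207, +0.086866)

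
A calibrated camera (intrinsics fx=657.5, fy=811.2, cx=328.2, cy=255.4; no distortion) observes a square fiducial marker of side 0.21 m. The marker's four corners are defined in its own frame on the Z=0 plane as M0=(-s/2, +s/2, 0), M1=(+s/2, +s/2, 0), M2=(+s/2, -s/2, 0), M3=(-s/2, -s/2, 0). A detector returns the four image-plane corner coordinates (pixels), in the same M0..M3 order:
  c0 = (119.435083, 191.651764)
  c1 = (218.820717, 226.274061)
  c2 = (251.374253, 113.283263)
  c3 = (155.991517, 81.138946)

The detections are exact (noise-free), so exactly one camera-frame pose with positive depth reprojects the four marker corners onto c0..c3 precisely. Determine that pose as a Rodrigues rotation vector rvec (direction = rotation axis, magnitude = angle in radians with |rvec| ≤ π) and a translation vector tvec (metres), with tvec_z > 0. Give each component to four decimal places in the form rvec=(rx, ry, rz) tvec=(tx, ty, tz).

rvec=(-0.2941, 0.0171, 0.2809) tvec=(-0.2898, -0.1719, 1.3456)

Intrinsics K: fx=657.5, fy=811.2, cx=328.2, cy=255.4
Marker side s = 0.21 m; corners in marker frame (Z=0):
  M0 = (-0.1050, +0.1050, 0)
  M1 = (+0.1050, +0.1050, 0)
  M2 = (+0.1050, -0.1050, 0)
  M3 = (-0.1050, -0.1050, 0)
Detected image corners:
  c0 = (119.435083, 191.651764) px
  c1 = (218.820717, 226.274061) px
  c2 = (251.374253, 113.283263) px
  c3 = (155.991517, 81.138946) px
Planar DLT: solve 8×8 A·h = b for H (H[2,2]=1):
  H  [+455.58173 -203.89399 +186.57009]
  H  [+152.31550 +499.84649 +151.77528]
  H  [-0.04260 -0.21085 +1.00000]
B = K⁻¹H; ‖b₁‖=0.743183, ‖b₂‖=0.743183; λ = 2/(‖b₁‖+‖b₂‖) = 1.345564, sign → tz>0 ⇒ λ=+1.345564
r₁ = λ·B[:,0] = (+0.96096,+0.27070,-0.05733); r₂ = λ·B[:,1] = (-0.27565,+0.91844,-0.28371)
r₃ = r₁×r₂ = (-0.02415,+0.28844,+0.95719); SVD([r₁ r₂ r₃]) → R = UVᵀ:
  R  [+0.96096 -0.27565 -0.02415]
  R  [+0.27070 +0.91844 +0.28844]
  R  [-0.05733 -0.28371 +0.95719]
t = (-0.28984, -0.17189, +1.34556) m
tr R = 2.836586; θ = arccos((tr R − 1)/2) = 0.407049 rad = 23.322°
axis k = ((R−Rᵀ)₃₂, (R−Rᵀ)₁₃, (R−Rᵀ)₂₁) / (2 sinθ) = (-0.722594, +0.041897, +0.690002)
rvec = θ·k = (-0.294131, +0.017054, +0.280865)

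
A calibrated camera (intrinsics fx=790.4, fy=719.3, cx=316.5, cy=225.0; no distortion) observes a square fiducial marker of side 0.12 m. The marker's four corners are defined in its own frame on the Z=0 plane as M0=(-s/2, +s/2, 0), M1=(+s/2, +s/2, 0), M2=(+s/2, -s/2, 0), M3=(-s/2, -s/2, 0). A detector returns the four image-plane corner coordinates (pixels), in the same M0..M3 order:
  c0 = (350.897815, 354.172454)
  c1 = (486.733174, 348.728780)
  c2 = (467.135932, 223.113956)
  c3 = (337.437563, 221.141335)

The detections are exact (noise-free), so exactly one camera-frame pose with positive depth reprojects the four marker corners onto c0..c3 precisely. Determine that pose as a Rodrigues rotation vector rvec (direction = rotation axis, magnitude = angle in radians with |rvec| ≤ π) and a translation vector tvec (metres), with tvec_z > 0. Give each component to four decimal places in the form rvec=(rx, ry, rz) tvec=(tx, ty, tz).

rvec=(-0.3051, -0.3133, -0.0340) tvec=(0.0792, 0.0546, 0.6537)

Intrinsics K: fx=790.4, fy=719.3, cx=316.5, cy=225.0
Marker side s = 0.12 m; corners in marker frame (Z=0):
  M0 = (-0.0600, +0.0600, 0)
  M1 = (+0.0600, +0.0600, 0)
  M2 = (+0.0600, -0.0600, 0)
  M3 = (-0.0600, -0.0600, 0)
Detected image corners:
  c0 = (350.897815, 354.172454) px
  c1 = (486.733174, 348.728780) px
  c2 = (467.135932, 223.113956) px
  c3 = (337.437563, 221.141335) px
Planar DLT: solve 8×8 A·h = b for H (H[2,2]=1):
  H  [+1299.46263 -43.80123 +412.21070]
  H  [+121.70608 +949.49592 +285.04217]
  H  [+0.47193 -0.44395 +1.00000]
B = K⁻¹H; ‖b₁‖=1.529852, ‖b₂‖=1.529852; λ = 2/(‖b₁‖+‖b₂‖) = 0.653658, sign → tz>0 ⇒ λ=+0.653658
r₁ = λ·B[:,0] = (+0.95113,+0.01410,+0.30848); r₂ = λ·B[:,1] = (+0.07998,+0.95362,-0.29019)
r₃ = r₁×r₂ = (-0.29827,+0.30068,+0.90588); SVD([r₁ r₂ r₃]) → R = UVᵀ:
  R  [+0.95113 +0.07998 -0.29827]
  R  [+0.01410 +0.95362 +0.30068]
  R  [+0.30848 -0.29019 +0.90588]
t = (+0.07915, +0.05456, +0.65366) m
tr R = 2.810629; θ = arccos((tr R − 1)/2) = 0.438676 rad = 25.134°
axis k = ((R−Rᵀ)₃₂, (R−Rᵀ)₁₃, (R−Rᵀ)₂₁) / (2 sinθ) = (-0.695569, -0.714262, -0.077546)
rvec = θ·k = (-0.305130, -0.313330, -0.034018)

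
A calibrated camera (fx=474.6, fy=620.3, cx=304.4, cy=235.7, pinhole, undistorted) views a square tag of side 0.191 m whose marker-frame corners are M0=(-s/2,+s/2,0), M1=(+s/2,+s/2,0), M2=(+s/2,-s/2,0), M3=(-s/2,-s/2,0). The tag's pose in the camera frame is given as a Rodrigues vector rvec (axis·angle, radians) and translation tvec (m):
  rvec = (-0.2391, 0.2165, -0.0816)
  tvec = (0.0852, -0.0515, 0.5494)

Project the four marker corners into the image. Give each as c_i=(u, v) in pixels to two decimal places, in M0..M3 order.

c0=(302.17, 293.78) c1=(476.13, 273.50) c2=(452.77, 62.96) c3=(294.00, 95.42)

Intrinsics K: fx=474.6, fy=620.3, cx=304.4, cy=235.7
Marker side s = 0.191 m; corners in marker frame (Z=0):
  M0 = (-0.0955, +0.0955, 0)
  M1 = (+0.0955, +0.0955, 0)
  M2 = (+0.0955, -0.0955, 0)
  M3 = (-0.0955, -0.0955, 0)
rvec = (-0.2391, 0.2165, -0.0816), |rvec| = θ = 0.33272 rad = 19.063°
Rodrigues: sinθ=0.32661, 1−cosθ=0.05484; R = I + sinθ·[k]× + (1−cosθ)·[k]×²:
    [+0.97348 +0.05446 +0.22219]
    [-0.10575 +0.96838 +0.22596]
    [-0.20286 -0.24346 +0.94846]
t = (0.0852, -0.0515, 0.5494) m
M0: Pc = R·M0+t = (-0.00257, +0.05108, +0.54552); u = 474.6·(-0.00257)/0.54552 + 304.4 = 302.1670, v = 620.3·(+0.05108)/0.54552 + 235.7 = 293.7808
M1: Pc = R·M1+t = (+0.18337, +0.03088, +0.50678); u = 474.6·(+0.18337)/0.50678 + 304.4 = 476.1259, v = 620.3·(+0.03088)/0.50678 + 235.7 = 273.4992
M2: Pc = R·M2+t = (+0.17297, -0.15408, +0.55328); u = 474.6·(+0.17297)/0.55328 + 304.4 = 452.7703, v = 620.3·(-0.15408)/0.55328 + 235.7 = 62.9562
M3: Pc = R·M3+t = (-0.01297, -0.13388, +0.59202); u = 474.6·(-0.01297)/0.59202 + 304.4 = 294.0040, v = 620.3·(-0.13388)/0.59202 + 235.7 = 95.4243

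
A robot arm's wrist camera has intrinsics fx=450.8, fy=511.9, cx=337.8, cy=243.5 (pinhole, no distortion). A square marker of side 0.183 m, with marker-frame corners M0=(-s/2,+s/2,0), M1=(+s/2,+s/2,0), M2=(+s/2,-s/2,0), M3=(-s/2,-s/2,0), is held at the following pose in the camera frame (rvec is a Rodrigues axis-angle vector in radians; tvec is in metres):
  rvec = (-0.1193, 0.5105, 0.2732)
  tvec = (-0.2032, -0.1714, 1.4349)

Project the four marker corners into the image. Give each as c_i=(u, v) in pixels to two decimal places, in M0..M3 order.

Intrinsics K: fx=450.8, fy=511.9, cx=337.8, cy=243.5
Marker side s = 0.183 m; corners in marker frame (Z=0):
  M0 = (-0.0915, +0.0915, 0)
  M1 = (+0.0915, +0.0915, 0)
  M2 = (+0.0915, -0.0915, 0)
  M3 = (-0.0915, -0.0915, 0)
rvec = (-0.1193, 0.5105, 0.2732), |rvec| = θ = 0.59117 rad = 33.871°
Rodrigues: sinθ=0.55733, 1−cosθ=0.16971; R = I + sinθ·[k]× + (1−cosθ)·[k]×²:
    [+0.83720 -0.28714 +0.46545]
    [+0.22799 +0.95684 +0.18020]
    [-0.49711 -0.04474 +0.86653]
t = (-0.2032, -0.1714, 1.4349) m
M0: Pc = R·M0+t = (-0.30608, -0.10471, +1.47629); u = 450.8·(-0.30608)/1.47629 + 337.8 = 244.3364, v = 511.9·(-0.10471)/1.47629 + 243.5 = 207.1922
M1: Pc = R·M1+t = (-0.15287, -0.06299, +1.38532); u = 450.8·(-0.15287)/1.38532 + 337.8 = 288.0545, v = 511.9·(-0.06299)/1.38532 + 243.5 = 220.2249
M2: Pc = R·M2+t = (-0.10032, -0.23809, +1.39351); u = 450.8·(-0.10032)/1.39351 + 337.8 = 305.3455, v = 511.9·(-0.23809)/1.39351 + 243.5 = 156.0385
M3: Pc = R·M3+t = (-0.25353, -0.27981, +1.48448); u = 450.8·(-0.25353)/1.48448 + 337.8 = 260.8089, v = 511.9·(-0.27981)/1.48448 + 243.5 = 147.0111

c0=(244.34, 207.19) c1=(288.05, 220.22) c2=(305.35, 156.04) c3=(260.81, 147.01)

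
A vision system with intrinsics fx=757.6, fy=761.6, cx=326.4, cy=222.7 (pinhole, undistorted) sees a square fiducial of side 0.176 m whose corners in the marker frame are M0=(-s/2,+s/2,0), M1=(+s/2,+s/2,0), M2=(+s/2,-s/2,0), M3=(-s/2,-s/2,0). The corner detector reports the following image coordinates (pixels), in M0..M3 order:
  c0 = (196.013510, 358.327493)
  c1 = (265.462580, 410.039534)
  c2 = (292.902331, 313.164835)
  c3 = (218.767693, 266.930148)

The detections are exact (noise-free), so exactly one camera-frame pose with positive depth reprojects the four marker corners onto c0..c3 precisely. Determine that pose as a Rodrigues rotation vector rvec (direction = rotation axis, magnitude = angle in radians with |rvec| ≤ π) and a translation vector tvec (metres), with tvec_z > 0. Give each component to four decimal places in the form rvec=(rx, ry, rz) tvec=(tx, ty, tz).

rvec=(0.1792, 0.6493, 0.3549) tvec=(-0.1409, 0.1892, 1.2599)

Intrinsics K: fx=757.6, fy=761.6, cx=326.4, cy=222.7
Marker side s = 0.176 m; corners in marker frame (Z=0):
  M0 = (-0.0880, +0.0880, 0)
  M1 = (+0.0880, +0.0880, 0)
  M2 = (+0.0880, -0.0880, 0)
  M3 = (-0.0880, -0.0880, 0)
Detected image corners:
  c0 = (196.013510, 358.327493) px
  c1 = (265.462580, 410.039534) px
  c2 = (292.902331, 313.164835) px
  c3 = (218.767693, 266.930148) px
Planar DLT: solve 8×8 A·h = b for H (H[2,2]=1):
  H  [+299.88885 -89.53261 +241.64879]
  H  [+129.22452 +607.06725 +337.05558]
  H  [-0.44296 +0.21598 +1.00000]
B = K⁻¹H; ‖b₁‖=0.793683, ‖b₂‖=0.793683; λ = 2/(‖b₁‖+‖b₂‖) = 1.259948, sign → tz>0 ⇒ λ=+1.259948
r₁ = λ·B[:,0] = (+0.73919,+0.37698,-0.55811); r₂ = λ·B[:,1] = (-0.26614,+0.92473,+0.27212)
r₃ = r₁×r₂ = (+0.61868,-0.05262,+0.78388); SVD([r₁ r₂ r₃]) → R = UVᵀ:
  R  [+0.73919 -0.26614 +0.61868]
  R  [+0.37698 +0.92473 -0.05262]
  R  [-0.55811 +0.27212 +0.78388]
t = (-0.14095, +0.18918, +1.25995) m
tr R = 2.447795; θ = arccos((tr R − 1)/2) = 0.761361 rad = 43.623°
axis k = ((R−Rᵀ)₃₂, (R−Rᵀ)₁₃, (R−Rᵀ)₂₁) / (2 sinθ) = (+0.235350, +0.852860, +0.466090)
rvec = θ·k = (+0.179186, +0.649335, +0.354863)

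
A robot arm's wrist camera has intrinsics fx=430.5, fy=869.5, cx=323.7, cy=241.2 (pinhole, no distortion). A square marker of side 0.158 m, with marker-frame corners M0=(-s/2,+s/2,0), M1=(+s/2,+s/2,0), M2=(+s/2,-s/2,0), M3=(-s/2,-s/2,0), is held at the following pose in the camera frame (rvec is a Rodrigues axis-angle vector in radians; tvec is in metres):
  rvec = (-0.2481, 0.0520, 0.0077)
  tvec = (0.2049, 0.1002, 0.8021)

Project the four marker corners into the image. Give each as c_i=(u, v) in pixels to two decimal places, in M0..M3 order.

Intrinsics K: fx=430.5, fy=869.5, cx=323.7, cy=241.2
Marker side s = 0.158 m; corners in marker frame (Z=0):
  M0 = (-0.0790, +0.0790, 0)
  M1 = (+0.0790, +0.0790, 0)
  M2 = (+0.0790, -0.0790, 0)
  M3 = (-0.0790, -0.0790, 0)
rvec = (-0.2481, 0.0520, 0.0077), |rvec| = θ = 0.25361 rad = 14.531°
Rodrigues: sinθ=0.25090, 1−cosθ=0.03199; R = I + sinθ·[k]× + (1−cosθ)·[k]×²:
    [+0.99863 -0.01403 +0.05049]
    [+0.00120 +0.96936 +0.24565]
    [-0.05239 -0.24525 +0.96804]
t = (0.2049, 0.1002, 0.8021) m
M0: Pc = R·M0+t = (+0.12490, +0.17668, +0.78686); u = 430.5·(+0.12490)/0.78686 + 323.7 = 392.0338, v = 869.5·(+0.17668)/0.78686 + 241.2 = 436.4396
M1: Pc = R·M1+t = (+0.28268, +0.17687, +0.77859); u = 430.5·(+0.28268)/0.77859 + 323.7 = 480.0025, v = 869.5·(+0.17687)/0.77859 + 241.2 = 438.7275
M2: Pc = R·M2+t = (+0.28490, +0.02372, +0.81734); u = 430.5·(+0.28490)/0.81734 + 323.7 = 473.7601, v = 869.5·(+0.02372)/0.81734 + 241.2 = 266.4292
M3: Pc = R·M3+t = (+0.12712, +0.02353, +0.82561); u = 430.5·(+0.12712)/0.82561 + 323.7 = 389.9828, v = 869.5·(+0.02353)/0.82561 + 241.2 = 265.9763

c0=(392.03, 436.44) c1=(480.00, 438.73) c2=(473.76, 266.43) c3=(389.98, 265.98)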